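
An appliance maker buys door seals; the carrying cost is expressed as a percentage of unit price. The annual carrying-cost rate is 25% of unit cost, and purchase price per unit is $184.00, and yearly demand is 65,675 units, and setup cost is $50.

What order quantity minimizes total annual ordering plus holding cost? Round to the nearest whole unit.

Holding cost per unit per year: H = 25% × $184 = $46.0000
Optimal lot size Q* = (2 × 65,675 × $50 / $46)^½ ≈ 377.85

378 units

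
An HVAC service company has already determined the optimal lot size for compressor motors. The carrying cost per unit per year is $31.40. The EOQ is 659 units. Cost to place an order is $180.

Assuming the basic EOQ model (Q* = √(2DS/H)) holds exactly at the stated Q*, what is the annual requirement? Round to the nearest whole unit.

From Q* = √(2DS/H) ⇒ Q*² = 2DS/H.
D = Q²H / (2S) = 659² × 31.4 / (2 × 180) = 37,878.95

37,879 units per year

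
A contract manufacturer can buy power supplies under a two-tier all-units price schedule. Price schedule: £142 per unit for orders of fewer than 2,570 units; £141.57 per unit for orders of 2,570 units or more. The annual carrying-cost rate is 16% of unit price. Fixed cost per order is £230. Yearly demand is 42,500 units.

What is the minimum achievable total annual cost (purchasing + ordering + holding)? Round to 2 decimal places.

£6,049,635.29

H₁ = 16%×£142 = £22.7200;  H₂ = 16%×£141.57 = £22.6512
EOQ₁ = √(2×42,500×230/22.7200) = 927.62  (< 2,570, feasible at tier 1)
EOQ₂ = √(2×42,500×230/22.6512) = 929.03  (< 2,570 → use Q = 2,570 at tier-2 price)
TC(tier 1 (EOQ₁), Q≈927.6) = £6,056,075.48
TC(tier 2, Q≈2,570.0) = £6,049,635.29
Minimum at tier 2: £6,049,635.29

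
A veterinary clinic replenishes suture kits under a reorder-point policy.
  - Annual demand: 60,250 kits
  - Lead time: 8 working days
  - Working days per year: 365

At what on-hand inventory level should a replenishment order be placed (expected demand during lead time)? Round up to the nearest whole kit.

1,321 kits

Daily demand d = 60,250 / 365 = 165.068 kits/day
Demand during lead time = 165.068 × 8 = 1,320.55
Reorder point = 1,320.55 → round up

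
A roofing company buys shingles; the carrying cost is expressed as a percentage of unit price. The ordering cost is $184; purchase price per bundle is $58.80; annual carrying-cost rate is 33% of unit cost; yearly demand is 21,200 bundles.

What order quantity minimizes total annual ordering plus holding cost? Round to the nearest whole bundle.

634 bundles

Carrying cost H = $58.8 × 33% = $19.4040/bundle/yr
2DS/H = 2·21,200·184/19.404 = 402,061.43
EOQ = √402,061.43 ≈ 634.08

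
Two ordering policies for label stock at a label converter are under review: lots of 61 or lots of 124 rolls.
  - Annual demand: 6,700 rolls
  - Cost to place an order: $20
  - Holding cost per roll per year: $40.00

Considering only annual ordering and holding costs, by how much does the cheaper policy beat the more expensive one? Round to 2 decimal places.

TC(Q) = (D/Q)S + (Q/2)H
TC(61) = (6,700/61)×20 + (61/2)×40 = $3,416.72
TC(124) = (6,700/124)×20 + (124/2)×40 = $3,560.65
|ΔTC| = |$3,416.72 − $3,560.65| = $143.92

$143.92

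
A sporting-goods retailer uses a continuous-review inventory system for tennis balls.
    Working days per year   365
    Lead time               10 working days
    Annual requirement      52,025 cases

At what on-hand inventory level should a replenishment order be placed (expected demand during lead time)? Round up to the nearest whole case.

1,426 cases

Daily demand d = 52,025 / 365 = 142.534 cases/day
Demand during lead time = 142.534 × 10 = 1,425.34
Reorder point = 1,425.34 → round up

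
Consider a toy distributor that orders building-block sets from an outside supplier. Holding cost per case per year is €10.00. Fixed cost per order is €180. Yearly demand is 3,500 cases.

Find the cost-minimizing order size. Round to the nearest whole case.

2DS/H = 2·3,500·180/10 = 126,000.00
EOQ = √126,000.00 ≈ 354.96

355 cases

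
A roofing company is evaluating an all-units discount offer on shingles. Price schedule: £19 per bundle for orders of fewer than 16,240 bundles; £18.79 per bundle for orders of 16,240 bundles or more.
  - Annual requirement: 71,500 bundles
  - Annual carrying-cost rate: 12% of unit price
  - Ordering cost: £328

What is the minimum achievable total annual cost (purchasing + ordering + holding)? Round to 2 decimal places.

£1,363,238.06

H₁ = 12%×£19 = £2.2800;  H₂ = 12%×£18.79 = £2.2548
EOQ₁ = √(2×71,500×328/2.2800) = 4,535.63  (< 16,240, feasible at tier 1)
EOQ₂ = √(2×71,500×328/2.2548) = 4,560.90  (< 16,240 → use Q = 16,240 at tier-2 price)
TC(tier 1 (EOQ₁), Q≈4,535.6) = £1,368,841.23
TC(tier 2, Q≈16,240.0) = £1,363,238.06
Minimum at tier 2: £1,363,238.06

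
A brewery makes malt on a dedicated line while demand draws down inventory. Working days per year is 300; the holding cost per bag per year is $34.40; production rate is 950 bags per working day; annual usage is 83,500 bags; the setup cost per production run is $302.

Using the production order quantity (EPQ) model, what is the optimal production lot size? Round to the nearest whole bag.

1,440 bags

Daily demand d = 83,500/300 = 278.333; p = 950; 1 − d/p = 0.70702
EPQ = √(2DS / (H(1 − d/p)))
    = √(2 × 83,500 × 302 / (34.4 × 0.70702)) ≈ 1,440.02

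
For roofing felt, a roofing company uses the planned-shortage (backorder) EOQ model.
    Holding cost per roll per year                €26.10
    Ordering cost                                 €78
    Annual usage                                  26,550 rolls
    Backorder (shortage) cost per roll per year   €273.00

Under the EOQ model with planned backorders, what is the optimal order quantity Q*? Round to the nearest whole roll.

417 rolls

Basic EOQ = √(2·26,550·78/26.1) = 398.359
Backorder adjustment √((H+b)/b) = √((26.1+273)/273) = 1.0467
Q* = 398.359 × 1.0467 ≈ 416.97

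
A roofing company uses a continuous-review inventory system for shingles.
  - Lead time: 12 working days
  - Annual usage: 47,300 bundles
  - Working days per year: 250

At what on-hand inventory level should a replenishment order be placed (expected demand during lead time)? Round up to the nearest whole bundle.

Daily demand d = 47,300 / 250 = 189.200 bundles/day
Demand during lead time = 189.200 × 12 = 2,270.40
Reorder point = 2,270.40 → round up

2,271 bundles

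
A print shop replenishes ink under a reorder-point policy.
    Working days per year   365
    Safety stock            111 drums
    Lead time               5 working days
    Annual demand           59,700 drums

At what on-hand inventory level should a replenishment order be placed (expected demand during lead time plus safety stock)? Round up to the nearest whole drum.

929 drums

Daily demand d = 59,700 / 365 = 163.562 drums/day
Demand during lead time = 163.562 × 5 = 817.81
Reorder point = 817.81 + 111 = 928.81 → round up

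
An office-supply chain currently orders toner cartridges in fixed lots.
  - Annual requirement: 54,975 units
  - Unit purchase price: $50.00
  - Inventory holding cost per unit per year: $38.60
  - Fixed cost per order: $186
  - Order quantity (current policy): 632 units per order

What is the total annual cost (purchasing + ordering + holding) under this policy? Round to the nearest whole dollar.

$2,777,127

Orders/yr = 54,975/632 = 86.986; ordering cost = 86.986 × $186 = $16,179.35
Average inventory = 632/2 = 316; holding cost = 316 × $38.6 = $12,197.60
Purchase cost = D·C = 54,975 × 50 = $2,748,750.00
Total = $16,179.35 + $12,197.60 + $2,748,750.00 = $2,777,126.95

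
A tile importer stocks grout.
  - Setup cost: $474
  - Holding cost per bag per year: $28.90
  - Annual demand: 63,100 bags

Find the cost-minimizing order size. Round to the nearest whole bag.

Optimal lot size Q* = (2 × 63,100 × $474 / $28.9)^½ ≈ 1,438.70

1,439 bags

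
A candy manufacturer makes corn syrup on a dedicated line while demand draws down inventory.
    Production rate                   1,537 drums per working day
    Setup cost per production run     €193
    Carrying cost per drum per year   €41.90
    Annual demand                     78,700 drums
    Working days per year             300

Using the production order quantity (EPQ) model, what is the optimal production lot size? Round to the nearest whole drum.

935 drums

d = 78,700/300 = 262.3333 drums/day;  effective holding cost H(1 − d/p) = 41.9·(1 − 262.3333/1537) = 34.74856
Q* = √(2DS / H_eff) = √(2·78,700·193 / 34.74856) ≈ 935.00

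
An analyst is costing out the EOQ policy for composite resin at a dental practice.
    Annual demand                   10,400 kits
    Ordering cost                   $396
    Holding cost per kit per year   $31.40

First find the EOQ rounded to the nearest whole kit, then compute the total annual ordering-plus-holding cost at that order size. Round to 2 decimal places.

EOQ = √(2DS/H) = √(2 × 10,400 × 396 / 31.4)
    = √(262,318.47) ≈ 512.17 → Q = 512 kits
Annual ordering cost = (D/Q)·S = (10,400/512) × 396 = $8,043.75
Annual holding cost  = (Q/2)·H = (512/2) × 31.4 = $8,038.40
Total = $8,043.75 + $8,038.40 = $16,082.15

$16,082.15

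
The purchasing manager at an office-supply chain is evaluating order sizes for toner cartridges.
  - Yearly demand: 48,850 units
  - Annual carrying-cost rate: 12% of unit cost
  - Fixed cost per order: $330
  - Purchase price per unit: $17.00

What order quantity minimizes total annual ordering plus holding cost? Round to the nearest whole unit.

3,975 units

H = i·C = 0.12 × $17 = $2.0400 per unit-year
EOQ = √(2DS/H) = √(2 × 48,850 × 330 / 2.04)
    = √(15,804,411.76) ≈ 3,975.48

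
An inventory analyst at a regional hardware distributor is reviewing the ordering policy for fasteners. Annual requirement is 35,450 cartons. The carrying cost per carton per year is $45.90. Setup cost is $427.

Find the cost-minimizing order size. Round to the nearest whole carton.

Q* = √(2·D·S / H) = √(2·35,450·427 / 45.9) = √659,570.8 ≈ 812.14

812 cartons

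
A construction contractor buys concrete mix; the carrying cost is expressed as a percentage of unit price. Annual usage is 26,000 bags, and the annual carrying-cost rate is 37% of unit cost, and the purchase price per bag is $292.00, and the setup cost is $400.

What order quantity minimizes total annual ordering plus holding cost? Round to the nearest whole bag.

439 bags

Carrying cost H = $292 × 37% = $108.0400/bag/yr
Q* = √(2·D·S / H) = √(2·26,000·400 / 108.04) = √192,521.3 ≈ 438.77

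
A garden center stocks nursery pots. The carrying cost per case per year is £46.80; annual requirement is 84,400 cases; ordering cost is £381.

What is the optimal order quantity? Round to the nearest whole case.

2DS/H = 2·84,400·381/46.8 = 1,374,205.13
EOQ = √1,374,205.13 ≈ 1,172.26

1,172 cases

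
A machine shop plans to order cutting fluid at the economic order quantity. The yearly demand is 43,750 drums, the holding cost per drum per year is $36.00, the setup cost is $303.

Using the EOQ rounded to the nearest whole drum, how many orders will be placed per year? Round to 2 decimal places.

EOQ = √(2DS/H) = √(2 × 43,750 × 303 / 36)
    = √(736,458.33) ≈ 858.17 → Q = 858
N = D/Q = 43,750/858 ≈ 50.991 orders/yr

50.99 orders per year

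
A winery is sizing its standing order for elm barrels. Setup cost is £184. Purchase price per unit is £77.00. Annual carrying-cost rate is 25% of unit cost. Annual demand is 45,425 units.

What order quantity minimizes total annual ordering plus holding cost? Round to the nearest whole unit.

932 units

Carrying cost H = £77 × 25% = £19.2500/unit/yr
Q* = √(2·D·S / H) = √(2·45,425·184 / 19.25) = √868,384.4 ≈ 931.87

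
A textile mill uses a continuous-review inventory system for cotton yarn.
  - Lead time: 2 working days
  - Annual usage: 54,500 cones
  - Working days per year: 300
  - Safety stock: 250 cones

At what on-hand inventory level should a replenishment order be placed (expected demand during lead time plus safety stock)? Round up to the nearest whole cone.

Daily demand d = 54,500 / 300 = 181.667 cones/day
Demand during lead time = 181.667 × 2 = 363.33
Reorder point = 363.33 + 250 = 613.33 → round up

614 cones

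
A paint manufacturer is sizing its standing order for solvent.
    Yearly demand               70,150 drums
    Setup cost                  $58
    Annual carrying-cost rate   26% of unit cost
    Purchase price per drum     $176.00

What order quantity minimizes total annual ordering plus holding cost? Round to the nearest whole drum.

422 drums

H = i·C = 0.26 × $176 = $45.7600 per drum-year
2DS/H = 2·70,150·58/45.76 = 177,827.80
EOQ = √177,827.80 ≈ 421.70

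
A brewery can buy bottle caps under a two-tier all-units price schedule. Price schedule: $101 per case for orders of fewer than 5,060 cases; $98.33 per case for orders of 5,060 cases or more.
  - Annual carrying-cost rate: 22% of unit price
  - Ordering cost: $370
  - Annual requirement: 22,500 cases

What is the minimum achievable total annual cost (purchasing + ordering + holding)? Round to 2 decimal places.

H₁ = 22%×$101 = $22.2200;  H₂ = 22%×$98.33 = $21.6326
EOQ₁ = √(2×22,500×370/22.2200) = 865.64  (< 5,060, feasible at tier 1)
EOQ₂ = √(2×22,500×370/21.6326) = 877.31  (< 5,060 → use Q = 5,060 at tier-2 price)
TC(tier 1 (EOQ₁), Q≈865.6) = $2,291,734.42
TC(tier 2, Q≈5,060.0) = $2,268,800.73
Minimum at tier 2: $2,268,800.73

$2,268,800.73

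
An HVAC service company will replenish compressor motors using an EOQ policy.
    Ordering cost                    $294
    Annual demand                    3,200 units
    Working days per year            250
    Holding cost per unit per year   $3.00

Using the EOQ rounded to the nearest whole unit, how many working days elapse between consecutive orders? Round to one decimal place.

61.9 days

Optimal lot size Q* = (2 × 3,200 × $294 / $3)^½ ≈ 791.96 → Q = 792 units
T = Q/D × 250 days = 792/3,200 × 250 = 61.875 days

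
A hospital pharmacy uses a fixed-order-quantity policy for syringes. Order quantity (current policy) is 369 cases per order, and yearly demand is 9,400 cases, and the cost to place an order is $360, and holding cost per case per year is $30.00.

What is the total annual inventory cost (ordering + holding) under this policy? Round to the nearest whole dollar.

Annual ordering cost = (D/Q)·S = (9,400/369) × 360 = $9,170.73
Annual holding cost  = (Q/2)·H = (369/2) × 30 = $5,535.00
Total = $9,170.73 + $5,535.00 = $14,705.73

$14,706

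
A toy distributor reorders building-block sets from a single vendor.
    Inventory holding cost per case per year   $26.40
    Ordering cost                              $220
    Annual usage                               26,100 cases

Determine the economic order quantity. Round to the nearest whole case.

660 cases

Q* = √(2·D·S / H) = √(2·26,100·220 / 26.4) = √435,000.0 ≈ 659.55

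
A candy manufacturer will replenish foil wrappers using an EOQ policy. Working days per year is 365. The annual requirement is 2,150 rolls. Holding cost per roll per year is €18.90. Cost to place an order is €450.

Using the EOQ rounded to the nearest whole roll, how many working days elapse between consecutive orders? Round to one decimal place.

Optimal lot size Q* = (2 × 2,150 × €450 / €18.9)^½ ≈ 319.97 → Q = 320 rolls
Days between orders = 365 / (D/Q) = 365 / 6.719 ≈ 54.326

54.3 days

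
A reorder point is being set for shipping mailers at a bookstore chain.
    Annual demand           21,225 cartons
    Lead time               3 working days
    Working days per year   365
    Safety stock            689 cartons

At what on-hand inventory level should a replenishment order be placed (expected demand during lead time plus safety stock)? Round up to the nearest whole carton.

864 cartons

Daily demand d = 21,225 / 365 = 58.151 cartons/day
Demand during lead time = 58.151 × 3 = 174.45
Reorder point = 174.45 + 689 = 863.45 → round up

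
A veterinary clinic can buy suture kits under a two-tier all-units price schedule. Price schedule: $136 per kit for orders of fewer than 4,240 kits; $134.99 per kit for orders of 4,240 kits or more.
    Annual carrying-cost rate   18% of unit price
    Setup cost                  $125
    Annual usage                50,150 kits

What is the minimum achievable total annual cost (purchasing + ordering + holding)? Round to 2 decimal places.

H₁ = 18%×$136 = $24.4800;  H₂ = 18%×$134.99 = $24.2982
EOQ₁ = √(2×50,150×125/24.4800) = 715.65  (< 4,240, feasible at tier 1)
EOQ₂ = √(2×50,150×125/24.2982) = 718.32  (< 4,240 → use Q = 4,240 at tier-2 price)
TC(tier 1 (EOQ₁), Q≈715.6) = $6,837,919.08
TC(tier 2, Q≈4,240.0) = $6,822,739.16
Minimum at tier 2: $6,822,739.16

$6,822,739.16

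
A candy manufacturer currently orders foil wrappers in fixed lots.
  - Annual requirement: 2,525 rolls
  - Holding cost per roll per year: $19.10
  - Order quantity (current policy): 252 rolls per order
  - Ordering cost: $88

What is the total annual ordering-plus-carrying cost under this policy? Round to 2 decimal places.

$3,288.35

Annual ordering cost = (D/Q)·S = (2,525/252) × 88 = $881.75
Annual holding cost  = (Q/2)·H = (252/2) × 19.1 = $2,406.60
Total = $881.75 + $2,406.60 = $3,288.35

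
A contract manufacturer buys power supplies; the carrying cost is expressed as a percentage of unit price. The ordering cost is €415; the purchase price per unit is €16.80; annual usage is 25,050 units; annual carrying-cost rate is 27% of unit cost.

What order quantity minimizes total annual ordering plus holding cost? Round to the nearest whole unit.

2,141 units

H = i·C = 0.27 × €16.8 = €4.5360 per unit-year
2DS/H = 2·25,050·415/4.536 = 4,583,664.02
EOQ = √4,583,664.02 ≈ 2,140.95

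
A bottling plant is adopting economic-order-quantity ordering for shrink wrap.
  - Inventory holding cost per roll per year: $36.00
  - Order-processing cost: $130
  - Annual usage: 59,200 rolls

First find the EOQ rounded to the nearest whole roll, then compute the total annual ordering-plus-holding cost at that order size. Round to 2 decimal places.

2DS/H = 2·59,200·130/36 = 427,555.56
EOQ = √427,555.56 ≈ 653.88 → Q = 654 rolls
Ordering: D/Q × S = 59,200/654 × $130 = $11,767.58
Holding:  Q/2 × H = 654/2 × $36 = $11,772.00
Total = $11,767.58 + $11,772.00 = $23,539.58

$23,539.58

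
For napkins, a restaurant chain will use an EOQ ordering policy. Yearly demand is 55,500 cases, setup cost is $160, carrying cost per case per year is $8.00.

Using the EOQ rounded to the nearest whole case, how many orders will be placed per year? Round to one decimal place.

Q* = √(2·D·S / H) = √(2·55,500·160 / 8) = √2,220,000.0 ≈ 1,489.97 → Q = 1,490
Orders per year = D/Q = 55,500 / 1,490 = 37.248

37.2 orders per year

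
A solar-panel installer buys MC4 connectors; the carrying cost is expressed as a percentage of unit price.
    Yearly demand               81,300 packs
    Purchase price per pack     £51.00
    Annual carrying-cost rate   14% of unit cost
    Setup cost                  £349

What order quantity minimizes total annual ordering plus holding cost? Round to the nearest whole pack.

H = i·C = 0.14 × £51 = £7.1400 per pack-year
Q* = √(2·D·S / H) = √(2·81,300·349 / 7.14) = √7,947,815.1 ≈ 2,819.19

2,819 packs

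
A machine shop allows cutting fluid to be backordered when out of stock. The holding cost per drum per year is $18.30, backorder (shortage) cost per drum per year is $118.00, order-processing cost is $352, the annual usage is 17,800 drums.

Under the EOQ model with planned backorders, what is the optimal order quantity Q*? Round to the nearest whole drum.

Basic EOQ = √(2·17,800·352/18.3) = 827.505
Backorder adjustment √((H+b)/b) = √((18.3+118)/118) = 1.0747
Q* = 827.505 × 1.0747 ≈ 889.36

889 drums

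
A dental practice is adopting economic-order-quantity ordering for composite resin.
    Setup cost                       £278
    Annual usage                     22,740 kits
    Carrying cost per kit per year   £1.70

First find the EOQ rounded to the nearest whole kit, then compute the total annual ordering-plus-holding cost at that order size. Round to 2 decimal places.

Optimal lot size Q* = (2 × 22,740 × £278 / £1.7)^½ ≈ 2,727.14 → Q = 2,727 kits
Annual ordering cost = (D/Q)·S = (22,740/2,727) × 278 = £2,318.20
Annual holding cost  = (Q/2)·H = (2,727/2) × 1.7 = £2,317.95
Total = £2,318.20 + £2,317.95 = £4,636.15

£4,636.15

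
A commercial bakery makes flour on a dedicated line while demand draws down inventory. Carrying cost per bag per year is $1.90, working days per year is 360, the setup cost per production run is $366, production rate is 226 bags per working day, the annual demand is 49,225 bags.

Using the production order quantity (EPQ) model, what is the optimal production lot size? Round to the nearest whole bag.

d = 49,225/360 = 136.7361 bags/day;  effective holding cost H(1 − d/p) = 1.9·(1 − 136.7361/226) = 0.75045
Q* = √(2DS / H_eff) = √(2·49,225·366 / 0.75045) ≈ 6,929.28

6,929 bags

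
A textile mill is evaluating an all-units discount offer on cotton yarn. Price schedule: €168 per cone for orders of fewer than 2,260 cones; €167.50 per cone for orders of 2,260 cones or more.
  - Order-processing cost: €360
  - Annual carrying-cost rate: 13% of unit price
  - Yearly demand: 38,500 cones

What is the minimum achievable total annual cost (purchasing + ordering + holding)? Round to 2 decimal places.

€6,479,488.49

H₁ = 13%×€168 = €21.8400;  H₂ = 13%×€167.50 = €21.7750
EOQ₁ = √(2×38,500×360/21.8400) = 1,126.60  (< 2,260, feasible at tier 1)
EOQ₂ = √(2×38,500×360/21.7750) = 1,128.28  (< 2,260 → use Q = 2,260 at tier-2 price)
TC(tier 1 (EOQ₁), Q≈1,126.6) = €6,492,604.98
TC(tier 2, Q≈2,260.0) = €6,479,488.49
Minimum at tier 2: €6,479,488.49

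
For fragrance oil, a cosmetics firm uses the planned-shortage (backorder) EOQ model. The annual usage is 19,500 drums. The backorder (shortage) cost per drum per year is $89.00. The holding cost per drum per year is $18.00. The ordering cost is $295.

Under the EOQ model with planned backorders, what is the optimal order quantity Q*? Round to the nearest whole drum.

Q* = √(2DS/H) · √((H + b)/b)
   = √(2 × 19,500 × 295 / 18) · √((18 + 89) / 89)
   = 799.479 × 1.0965 ≈ 876.61

877 drums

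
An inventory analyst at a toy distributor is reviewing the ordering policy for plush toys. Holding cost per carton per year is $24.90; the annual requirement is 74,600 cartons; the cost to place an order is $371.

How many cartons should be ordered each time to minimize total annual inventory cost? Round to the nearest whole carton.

EOQ = √(2DS/H) = √(2 × 74,600 × 371 / 24.9)
    = √(2,223,020.08) ≈ 1,490.98

1,491 cartons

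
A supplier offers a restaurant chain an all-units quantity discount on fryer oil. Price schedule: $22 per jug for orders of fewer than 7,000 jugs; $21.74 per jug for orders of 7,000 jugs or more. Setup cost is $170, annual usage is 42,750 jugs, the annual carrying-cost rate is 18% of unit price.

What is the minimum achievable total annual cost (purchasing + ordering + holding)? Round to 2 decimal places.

H₁ = 18%×$22 = $3.9600;  H₂ = 18%×$21.74 = $3.9132
EOQ₁ = √(2×42,750×170/3.9600) = 1,915.84  (< 7,000, feasible at tier 1)
EOQ₂ = √(2×42,750×170/3.9132) = 1,927.27  (< 7,000 → use Q = 7,000 at tier-2 price)
TC(tier 1 (EOQ₁), Q≈1,915.8) = $948,086.74
TC(tier 2, Q≈7,000.0) = $944,119.41
Minimum at tier 2: $944,119.41

$944,119.41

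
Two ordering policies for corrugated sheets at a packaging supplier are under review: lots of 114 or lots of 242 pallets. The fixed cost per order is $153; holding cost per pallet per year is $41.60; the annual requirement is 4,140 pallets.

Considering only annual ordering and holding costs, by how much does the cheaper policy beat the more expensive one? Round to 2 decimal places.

Annual cost at Q: ordering D·S/Q plus holding Q·H/2.
TC(114) = (4,140/114)×153 + (114/2)×41.6 = $7,927.52
TC(242) = (4,140/242)×153 + (242/2)×41.6 = $7,651.04
Cheaper: Q = 242.  Difference = $276.48

$276.48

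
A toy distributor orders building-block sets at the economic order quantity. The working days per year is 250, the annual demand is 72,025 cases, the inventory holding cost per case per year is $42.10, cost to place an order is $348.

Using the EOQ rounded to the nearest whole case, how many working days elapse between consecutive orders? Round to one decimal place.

2DS/H = 2·72,025·348/42.1 = 1,190,722.09
EOQ = √1,190,722.09 ≈ 1,091.20 → Q = 1,091 cases
Cycle time = (working days × Q)/D = (250 × 1,091) / 72,025 = 3.787 days

3.8 days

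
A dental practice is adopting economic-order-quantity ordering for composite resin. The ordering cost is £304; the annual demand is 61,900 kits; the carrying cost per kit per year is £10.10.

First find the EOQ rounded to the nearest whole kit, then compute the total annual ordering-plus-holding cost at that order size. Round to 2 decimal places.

2DS/H = 2·61,900·304/10.1 = 3,726,257.43
EOQ = √3,726,257.43 ≈ 1,930.35 → Q = 1,930 kits
Orders/yr = 61,900/1,930 = 32.073; ordering cost = 32.073 × £304 = £9,750.05
Average inventory = 1,930/2 = 965; holding cost = 965 × £10.1 = £9,746.50
Total = £9,750.05 + £9,746.50 = £19,496.55

£19,496.55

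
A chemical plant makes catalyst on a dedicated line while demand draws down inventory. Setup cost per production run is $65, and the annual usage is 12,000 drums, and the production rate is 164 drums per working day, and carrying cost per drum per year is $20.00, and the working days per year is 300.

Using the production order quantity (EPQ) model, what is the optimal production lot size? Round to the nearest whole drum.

d = 12,000/300 = 40.0000 drums/day;  effective holding cost H(1 − d/p) = 20·(1 − 40.0000/164) = 15.12195
Q* = √(2DS / H_eff) = √(2·12,000·65 / 15.12195) ≈ 321.19

321 drums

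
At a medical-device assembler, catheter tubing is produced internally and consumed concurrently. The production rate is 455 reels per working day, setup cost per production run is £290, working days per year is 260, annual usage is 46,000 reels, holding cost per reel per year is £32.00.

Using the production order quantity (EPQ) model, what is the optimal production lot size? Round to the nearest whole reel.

1,168 reels

Daily demand d = 46,000/260 = 176.923; p = 455; 1 − d/p = 0.61116
EPQ = √(2DS / (H(1 − d/p)))
    = √(2 × 46,000 × 290 / (32 × 0.61116)) ≈ 1,168.00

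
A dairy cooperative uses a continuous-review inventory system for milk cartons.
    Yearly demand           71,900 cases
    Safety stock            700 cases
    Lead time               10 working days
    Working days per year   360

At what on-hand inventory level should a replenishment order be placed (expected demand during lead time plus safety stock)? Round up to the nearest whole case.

Daily demand d = 71,900 / 360 = 199.722 cases/day
Demand during lead time = 199.722 × 10 = 1,997.22
Reorder point = 1,997.22 + 700 = 2,697.22 → round up

2,698 cases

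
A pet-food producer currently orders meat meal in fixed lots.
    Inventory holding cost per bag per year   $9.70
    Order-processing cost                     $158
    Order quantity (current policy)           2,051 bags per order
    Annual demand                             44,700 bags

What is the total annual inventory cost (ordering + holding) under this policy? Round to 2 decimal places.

$13,390.84

Orders/yr = 44,700/2,051 = 21.794; ordering cost = 21.794 × $158 = $3,443.49
Average inventory = 2,051/2 = 1025.5; holding cost = 1025.5 × $9.7 = $9,947.35
Total = $3,443.49 + $9,947.35 = $13,390.84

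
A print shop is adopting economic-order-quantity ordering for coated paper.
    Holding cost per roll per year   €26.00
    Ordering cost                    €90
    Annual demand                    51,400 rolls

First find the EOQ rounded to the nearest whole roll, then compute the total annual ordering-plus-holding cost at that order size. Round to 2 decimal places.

Optimal lot size Q* = (2 × 51,400 × €90 / €26)^½ ≈ 596.53 → Q = 597 rolls
Ordering: D/Q × S = 51,400/597 × €90 = €7,748.74
Holding:  Q/2 × H = 597/2 × €26 = €7,761.00
Total = €7,748.74 + €7,761.00 = €15,509.74

€15,509.74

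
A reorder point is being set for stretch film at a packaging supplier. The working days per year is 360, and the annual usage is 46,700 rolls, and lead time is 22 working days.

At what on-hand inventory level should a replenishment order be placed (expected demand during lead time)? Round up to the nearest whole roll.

2,854 rolls

Daily demand d = 46,700 / 360 = 129.722 rolls/day
Demand during lead time = 129.722 × 22 = 2,853.89
Reorder point = 2,853.89 → round up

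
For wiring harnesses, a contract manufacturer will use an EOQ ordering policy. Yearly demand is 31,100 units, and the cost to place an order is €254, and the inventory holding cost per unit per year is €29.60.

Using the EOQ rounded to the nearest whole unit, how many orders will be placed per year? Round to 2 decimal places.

42.54 orders per year

Optimal lot size Q* = (2 × 31,100 × €254 / €29.6)^½ ≈ 730.58 → Q = 731
N = D/Q = 31,100/731 ≈ 42.544 orders/yr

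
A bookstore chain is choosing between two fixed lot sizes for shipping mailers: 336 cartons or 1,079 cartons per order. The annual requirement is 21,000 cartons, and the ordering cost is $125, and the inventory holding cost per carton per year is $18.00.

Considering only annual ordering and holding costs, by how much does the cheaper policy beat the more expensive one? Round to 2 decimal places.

For each Q, cost = (D/Q)·S + (Q/2)·H.
TC(336) = (21,000/336)×125 + (336/2)×18 = $10,836.50
TC(1,079) = (21,000/1,079)×125 + (1,079/2)×18 = $12,143.81
Lots of 336 are cheaper by $1,307.31.

$1,307.31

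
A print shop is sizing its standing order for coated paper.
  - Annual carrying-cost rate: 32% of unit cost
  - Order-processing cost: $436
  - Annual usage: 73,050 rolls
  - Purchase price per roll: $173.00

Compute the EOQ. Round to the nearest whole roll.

1,073 rolls

Carrying cost H = $173 × 32% = $55.3600/roll/yr
2DS/H = 2·73,050·436/55.36 = 1,150,643.06
EOQ = √1,150,643.06 ≈ 1,072.68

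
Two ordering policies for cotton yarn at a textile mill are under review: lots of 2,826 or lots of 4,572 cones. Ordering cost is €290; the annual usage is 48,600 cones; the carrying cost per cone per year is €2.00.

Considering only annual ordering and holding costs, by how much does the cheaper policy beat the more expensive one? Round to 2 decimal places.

€158.58

For each Q, cost = (D/Q)·S + (Q/2)·H.
TC(2,826) = (48,600/2,826)×290 + (2,826/2)×2 = €7,813.26
TC(4,572) = (48,600/4,572)×290 + (4,572/2)×2 = €7,654.68
Cheaper: Q = 4,572.  Difference = €158.58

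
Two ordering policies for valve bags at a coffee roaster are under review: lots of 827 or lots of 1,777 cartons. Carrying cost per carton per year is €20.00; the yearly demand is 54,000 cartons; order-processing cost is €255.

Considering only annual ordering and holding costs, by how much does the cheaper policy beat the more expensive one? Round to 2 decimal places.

TC(Q) = (D/Q)S + (Q/2)H
TC(827) = (54,000/827)×255 + (827/2)×20 = €24,920.54
TC(1,777) = (54,000/1,777)×255 + (1,777/2)×20 = €25,519.02
Lots of 827 are cheaper by €598.47.

€598.47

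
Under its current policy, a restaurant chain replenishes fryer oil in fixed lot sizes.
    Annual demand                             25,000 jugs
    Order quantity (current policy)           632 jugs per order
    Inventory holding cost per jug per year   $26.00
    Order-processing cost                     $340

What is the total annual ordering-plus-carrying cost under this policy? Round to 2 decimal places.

Annual ordering cost = (D/Q)·S = (25,000/632) × 340 = $13,449.37
Annual holding cost  = (Q/2)·H = (632/2) × 26 = $8,216.00
Total = $13,449.37 + $8,216.00 = $21,665.37

$21,665.37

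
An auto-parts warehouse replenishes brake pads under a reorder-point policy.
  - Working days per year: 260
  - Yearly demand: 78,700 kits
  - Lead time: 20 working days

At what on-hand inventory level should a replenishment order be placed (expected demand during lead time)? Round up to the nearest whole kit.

Daily demand d = 78,700 / 260 = 302.692 kits/day
Demand during lead time = 302.692 × 20 = 6,053.85
Reorder point = 6,053.85 → round up

6,054 kits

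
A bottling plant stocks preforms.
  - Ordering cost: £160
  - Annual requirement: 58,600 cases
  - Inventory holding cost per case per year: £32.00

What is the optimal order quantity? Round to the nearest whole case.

766 cases

Q* = √(2·D·S / H) = √(2·58,600·160 / 32) = √586,000.0 ≈ 765.51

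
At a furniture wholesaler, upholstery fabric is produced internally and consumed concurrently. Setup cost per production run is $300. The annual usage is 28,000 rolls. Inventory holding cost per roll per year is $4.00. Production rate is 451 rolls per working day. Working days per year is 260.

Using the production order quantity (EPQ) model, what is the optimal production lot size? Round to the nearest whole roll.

2,349 rolls

d = 28,000/260 = 107.6923 rolls/day;  effective holding cost H(1 − d/p) = 4·(1 − 107.6923/451) = 3.04486
Q* = √(2DS / H_eff) = √(2·28,000·300 / 3.04486) ≈ 2,348.94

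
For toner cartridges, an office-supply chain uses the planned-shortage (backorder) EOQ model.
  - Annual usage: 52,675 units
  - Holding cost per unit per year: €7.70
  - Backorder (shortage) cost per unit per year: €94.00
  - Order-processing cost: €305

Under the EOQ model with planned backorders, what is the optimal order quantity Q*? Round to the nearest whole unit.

Q* = √(2DS/H) · √((H + b)/b)
   = √(2 × 52,675 × 305 / 7.7) · √((7.7 + 94) / 94)
   = 2,042.781 × 1.0402 ≈ 2,124.80

2,125 units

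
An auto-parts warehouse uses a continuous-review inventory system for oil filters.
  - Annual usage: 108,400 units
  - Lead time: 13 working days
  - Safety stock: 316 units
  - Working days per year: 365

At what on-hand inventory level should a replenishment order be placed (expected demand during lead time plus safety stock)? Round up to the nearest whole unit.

4,177 units

Daily demand d = 108,400 / 365 = 296.986 units/day
Demand during lead time = 296.986 × 13 = 3,860.82
Reorder point = 3,860.82 + 316 = 4,176.82 → round up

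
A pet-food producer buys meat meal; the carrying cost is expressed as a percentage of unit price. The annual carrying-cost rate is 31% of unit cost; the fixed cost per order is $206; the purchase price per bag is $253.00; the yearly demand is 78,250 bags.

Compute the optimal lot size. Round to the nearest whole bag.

Holding cost per bag per year: H = 31% × $253 = $78.4300
Optimal lot size Q* = (2 × 78,250 × $206 / $78.43)^½ ≈ 641.14

641 bags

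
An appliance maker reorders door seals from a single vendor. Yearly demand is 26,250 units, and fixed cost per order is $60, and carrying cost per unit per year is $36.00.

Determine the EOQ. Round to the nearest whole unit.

Optimal lot size Q* = (2 × 26,250 × $60 / $36)^½ ≈ 295.80

296 units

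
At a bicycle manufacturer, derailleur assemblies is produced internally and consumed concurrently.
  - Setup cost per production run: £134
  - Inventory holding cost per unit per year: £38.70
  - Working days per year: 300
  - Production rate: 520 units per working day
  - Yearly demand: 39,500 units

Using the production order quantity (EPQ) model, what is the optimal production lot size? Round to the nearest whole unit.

Daily demand d = 39,500/300 = 131.667; p = 520; 1 − d/p = 0.74679
EPQ = √(2DS / (H(1 − d/p)))
    = √(2 × 39,500 × 134 / (38.7 × 0.74679)) ≈ 605.22

605 units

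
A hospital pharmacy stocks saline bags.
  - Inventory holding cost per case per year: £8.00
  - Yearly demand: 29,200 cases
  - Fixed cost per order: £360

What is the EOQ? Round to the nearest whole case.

1,621 cases

Q* = √(2·D·S / H) = √(2·29,200·360 / 8) = √2,628,000.0 ≈ 1,621.11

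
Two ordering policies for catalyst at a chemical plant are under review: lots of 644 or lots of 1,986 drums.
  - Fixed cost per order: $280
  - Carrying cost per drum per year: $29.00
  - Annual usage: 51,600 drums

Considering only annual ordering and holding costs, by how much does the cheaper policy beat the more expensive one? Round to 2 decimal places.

$4,299.14

Annual cost at Q: ordering D·S/Q plus holding Q·H/2.
TC(644) = (51,600/644)×280 + (644/2)×29 = $31,772.78
TC(1,986) = (51,600/1,986)×280 + (1,986/2)×29 = $36,071.92
|ΔTC| = |$31,772.78 − $36,071.92| = $4,299.14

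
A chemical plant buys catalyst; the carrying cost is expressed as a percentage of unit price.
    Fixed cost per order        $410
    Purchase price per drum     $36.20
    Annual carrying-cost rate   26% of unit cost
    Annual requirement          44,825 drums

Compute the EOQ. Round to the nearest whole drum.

1,976 drums

H = i·C = 0.26 × $36.2 = $9.4120 per drum-year
Q* = √(2·D·S / H) = √(2·44,825·410 / 9.412) = √3,905,280.5 ≈ 1,976.18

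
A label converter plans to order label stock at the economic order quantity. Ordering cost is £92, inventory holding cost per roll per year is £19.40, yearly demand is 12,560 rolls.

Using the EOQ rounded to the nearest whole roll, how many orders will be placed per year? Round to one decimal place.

Optimal lot size Q* = (2 × 12,560 × £92 / £19.4)^½ ≈ 345.15 → Q = 345
Orders per year = D/Q = 12,560 / 345 = 36.406

36.4 orders per year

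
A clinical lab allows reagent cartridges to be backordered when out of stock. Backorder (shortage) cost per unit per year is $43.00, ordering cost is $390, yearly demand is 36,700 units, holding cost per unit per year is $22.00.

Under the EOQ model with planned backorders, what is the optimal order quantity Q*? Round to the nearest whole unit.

Basic EOQ = √(2·36,700·390/22) = 1,140.694
Backorder adjustment √((H+b)/b) = √((22+43)/43) = 1.2295
Q* = 1,140.694 × 1.2295 ≈ 1,402.46

1,402 units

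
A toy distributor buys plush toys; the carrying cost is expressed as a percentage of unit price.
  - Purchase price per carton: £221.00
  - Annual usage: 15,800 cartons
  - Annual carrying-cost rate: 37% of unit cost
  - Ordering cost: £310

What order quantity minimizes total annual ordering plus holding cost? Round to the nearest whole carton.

Carrying cost H = £221 × 37% = £81.7700/carton/yr
EOQ = √(2DS/H) = √(2 × 15,800 × 310 / 81.77)
    = √(119,799.44) ≈ 346.12

346 cartons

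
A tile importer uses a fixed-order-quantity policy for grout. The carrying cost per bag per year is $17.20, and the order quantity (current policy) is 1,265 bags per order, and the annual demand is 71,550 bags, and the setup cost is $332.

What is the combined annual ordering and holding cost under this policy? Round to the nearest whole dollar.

Annual ordering cost = (D/Q)·S = (71,550/1,265) × 332 = $18,778.34
Annual holding cost  = (Q/2)·H = (1,265/2) × 17.2 = $10,879.00
Total = $18,778.34 + $10,879.00 = $29,657.34

$29,657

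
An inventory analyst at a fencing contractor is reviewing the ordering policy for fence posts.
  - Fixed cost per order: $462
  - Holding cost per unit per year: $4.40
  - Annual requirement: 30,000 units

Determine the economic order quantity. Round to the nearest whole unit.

2,510 units

Q* = √(2·D·S / H) = √(2·30,000·462 / 4.4) = √6,300,000.0 ≈ 2,509.98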